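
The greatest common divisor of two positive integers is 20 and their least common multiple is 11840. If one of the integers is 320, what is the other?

For two integers, gcd × lcm = product, so the other is (20 × 11840) / 320 = 236800 / 320 = 740.

740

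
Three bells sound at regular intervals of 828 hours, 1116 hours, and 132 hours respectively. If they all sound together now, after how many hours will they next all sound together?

We need the least common multiple of the intervals.
828 = 2^2 × 3^2 × 23
1116 = 2^2 × 3^2 × 31
132 = 2^2 × 3 × 11
LCM(828, 1116, 132) = 2^2 × 3^2 × 11 × 23 × 31 = 282348.

282348 hours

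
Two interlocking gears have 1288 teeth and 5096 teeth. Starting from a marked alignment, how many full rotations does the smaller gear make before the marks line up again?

The first common completion time is the LCM of the periods.
1288 = 2^3 × 7 × 23
5096 = 2^3 × 7^2 × 13
LCM(1288, 5096) = 2^3 × 7^2 × 13 × 23 = 117208.
Rotations for period 1288: 117208 / 1288 = 91.

91 rotations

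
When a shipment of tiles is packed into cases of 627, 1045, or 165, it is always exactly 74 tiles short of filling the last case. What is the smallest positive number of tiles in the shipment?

3061

Being 74 short of a full case of size k means N ≡ −74 (mod k), i.e. N + 74 is a multiple of each size.
627 = 3 × 11 × 19
1045 = 5 × 11 × 19
165 = 3 × 5 × 11
LCM(627, 1045, 165) = 3 × 5 × 11 × 19 = 3135.
Smallest positive N is 3135 − 74 = 3061.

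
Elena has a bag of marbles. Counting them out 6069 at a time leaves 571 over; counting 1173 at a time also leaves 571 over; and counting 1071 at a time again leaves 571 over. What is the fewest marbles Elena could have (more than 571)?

N − 571 must be a common multiple of 6069, 1173, and 1071.
6069 = 3 × 7 × 17^2
1173 = 3 × 17 × 23
1071 = 3^2 × 7 × 17
LCM(6069, 1173, 1071) = 3^2 × 7 × 17^2 × 23 = 418761.
Smallest N > 571 is LCM + 571 = 418761 + 571 = 419332.

419332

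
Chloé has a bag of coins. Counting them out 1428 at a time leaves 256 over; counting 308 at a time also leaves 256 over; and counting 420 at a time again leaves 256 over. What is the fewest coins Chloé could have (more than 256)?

N − 256 must be a common multiple of 1428, 308, and 420.
1428 = 2^2 × 3 × 7 × 17
308 = 2^2 × 7 × 11
420 = 2^2 × 3 × 5 × 7
LCM(1428, 308, 420) = 2^2 × 3 × 5 × 7 × 11 × 17 = 78540.
Smallest N > 256 is LCM + 256 = 78540 + 256 = 78796.

78796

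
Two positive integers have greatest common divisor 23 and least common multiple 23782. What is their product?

546986

For any two positive integers, gcd × lcm = product = 23 × 23782 = 546986.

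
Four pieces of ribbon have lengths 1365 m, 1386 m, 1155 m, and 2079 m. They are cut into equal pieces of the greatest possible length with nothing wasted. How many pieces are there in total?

285

Piece length = gcd(1365, 1386, 1155, 2079).
1365 = 3 × 5 × 7 × 13
1386 = 2 × 3^2 × 7 × 11
1155 = 3 × 5 × 7 × 11
2079 = 3^3 × 7 × 11
gcd(1365, 1386, 1155, 2079) = 3 × 7 = 21.
Total pieces = 1365/21 + 1386/21 + 1155/21 + 2079/21 = 65 + 66 + 55 + 99 = 285.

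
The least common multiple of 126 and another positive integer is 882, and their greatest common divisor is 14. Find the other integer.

gcd × lcm = product of the two integers, so the other integer is (14 × 882) / 126 = 98.

98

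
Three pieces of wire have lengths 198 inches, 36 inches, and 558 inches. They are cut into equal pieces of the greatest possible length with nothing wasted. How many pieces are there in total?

Piece length = gcd(198, 36, 558).
198 = 2 × 3^2 × 11
36 = 2^2 × 3^2
558 = 2 × 3^2 × 31
gcd(198, 36, 558) = 2 × 3^2 = 18.
Total pieces = 198/18 + 36/18 + 558/18 = 11 + 2 + 31 = 44.

44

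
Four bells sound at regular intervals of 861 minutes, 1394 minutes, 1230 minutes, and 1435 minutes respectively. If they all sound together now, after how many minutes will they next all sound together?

146370 minutes

They coincide at every common multiple of the periods; the first is the LCM.
861 = 3 × 7 × 41
1394 = 2 × 17 × 41
1230 = 2 × 3 × 5 × 41
1435 = 5 × 7 × 41
LCM(861, 1394, 1230, 1435) = 2 × 3 × 5 × 7 × 17 × 41 = 146370.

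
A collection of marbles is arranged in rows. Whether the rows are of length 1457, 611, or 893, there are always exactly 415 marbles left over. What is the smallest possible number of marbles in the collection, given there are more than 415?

360294

N − 415 must be a common multiple of 1457, 611, and 893.
1457 = 31 × 47
611 = 13 × 47
893 = 19 × 47
LCM(1457, 611, 893) = 13 × 19 × 31 × 47 = 359879.
Smallest N > 415 is LCM + 415 = 359879 + 415 = 360294.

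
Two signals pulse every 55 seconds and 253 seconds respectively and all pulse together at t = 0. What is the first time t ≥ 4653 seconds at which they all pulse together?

5060 seconds

Joint pulses occur at multiples of LCM(55, 253).
55 = 5 × 11
253 = 11 × 23
LCM(55, 253) = 5 × 11 × 23 = 1265.
Smallest multiple of 1265 that is ≥ 4653: ⌈4653/1265⌉ × 1265 = 4 × 1265 = 5060.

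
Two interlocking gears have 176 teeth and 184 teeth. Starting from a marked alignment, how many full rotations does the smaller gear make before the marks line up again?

They are all back at their starting positions together after one LCM of the periods.
176 = 2^4 × 11
184 = 2^3 × 23
LCM(176, 184) = 2^4 × 11 × 23 = 4048.
Rotations for period 176: 4048 / 176 = 23.

23 rotations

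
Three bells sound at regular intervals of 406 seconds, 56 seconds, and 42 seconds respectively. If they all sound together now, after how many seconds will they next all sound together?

4872 seconds

We need the least common multiple of the intervals.
406 = 2 × 7 × 29
56 = 2^3 × 7
42 = 2 × 3 × 7
LCM(406, 56, 42) = 2^3 × 3 × 7 × 29 = 4872.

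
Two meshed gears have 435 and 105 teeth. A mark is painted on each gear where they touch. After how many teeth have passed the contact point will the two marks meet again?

We need the least common multiple of the intervals.
435 = 3 × 5 × 29
105 = 3 × 5 × 7
LCM(435, 105) = 3 × 5 × 7 × 29 = 3045.

3045 teeth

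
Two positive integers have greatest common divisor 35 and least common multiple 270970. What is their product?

For any two positive integers, gcd × lcm = product = 35 × 270970 = 9483950.

9483950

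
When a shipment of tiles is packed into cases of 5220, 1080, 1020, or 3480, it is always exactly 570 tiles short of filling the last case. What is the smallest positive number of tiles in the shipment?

531870

Being 570 short of a full case of size k means N ≡ −570 (mod k), i.e. N + 570 is a multiple of each size.
5220 = 2^2 × 3^2 × 5 × 29
1080 = 2^3 × 3^3 × 5
1020 = 2^2 × 3 × 5 × 17
3480 = 2^3 × 3 × 5 × 29
LCM(5220, 1080, 1020, 3480) = 2^3 × 3^3 × 5 × 17 × 29 = 532440.
Smallest positive N is 532440 − 570 = 531870.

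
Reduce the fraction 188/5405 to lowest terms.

188 = 2^2 × 47
5405 = 5 × 23 × 47
gcd(188, 5405) = 47.
Divide numerator and denominator by 47: 188/5405 = 4/115.

4/115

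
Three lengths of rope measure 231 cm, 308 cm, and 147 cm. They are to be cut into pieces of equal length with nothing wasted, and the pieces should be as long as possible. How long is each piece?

7 cm

The greatest length dividing all of 231, 308, and 147 is their gcd.
231 = 3 × 7 × 11
308 = 2^2 × 7 × 11
147 = 3 × 7^2
gcd(231, 308, 147) = 7.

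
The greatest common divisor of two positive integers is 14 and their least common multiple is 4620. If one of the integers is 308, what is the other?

210

For two integers, gcd × lcm = product, so the other is (14 × 4620) / 308 = 64680 / 308 = 210.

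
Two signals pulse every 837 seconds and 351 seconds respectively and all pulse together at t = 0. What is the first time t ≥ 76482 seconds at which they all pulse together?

Joint pulses occur at multiples of LCM(837, 351).
837 = 3^3 × 31
351 = 3^3 × 13
LCM(837, 351) = 3^3 × 13 × 31 = 10881.
Smallest multiple of 10881 that is ≥ 76482: ⌈76482/10881⌉ × 10881 = 8 × 10881 = 87048.

87048 seconds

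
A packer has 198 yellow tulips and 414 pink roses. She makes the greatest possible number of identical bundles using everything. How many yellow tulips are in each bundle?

11

Number of bundles = gcd(198, 414).
198 = 2 × 3^2 × 11
414 = 2 × 3^2 × 23
gcd(198, 414) = 2 × 3^2 = 18.
yellow tulips per bundle = 198 / 18 = 11.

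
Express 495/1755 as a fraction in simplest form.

11/39

495 = 3^2 × 5 × 11
1755 = 3^3 × 5 × 13
gcd(495, 1755) = 3^2 × 5 = 45.
Divide numerator and denominator by 45: 495/1755 = 11/39.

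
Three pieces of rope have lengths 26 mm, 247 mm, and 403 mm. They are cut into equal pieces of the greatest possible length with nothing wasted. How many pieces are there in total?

52

Piece length = gcd(26, 247, 403).
26 = 2 × 13
247 = 13 × 19
403 = 13 × 31
gcd(26, 247, 403) = 13.
Total pieces = 26/13 + 247/13 + 403/13 = 2 + 19 + 31 = 52.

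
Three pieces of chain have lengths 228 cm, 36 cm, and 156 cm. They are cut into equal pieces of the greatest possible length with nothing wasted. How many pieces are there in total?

35

Piece length = gcd(228, 36, 156).
228 = 2^2 × 3 × 19
36 = 2^2 × 3^2
156 = 2^2 × 3 × 13
gcd(228, 36, 156) = 2^2 × 3 = 12.
Total pieces = 228/12 + 36/12 + 156/12 = 19 + 3 + 13 = 35.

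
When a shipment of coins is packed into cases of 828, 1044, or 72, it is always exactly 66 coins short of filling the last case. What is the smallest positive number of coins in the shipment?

47958

Being 66 short of a full case of size k means N ≡ −66 (mod k), i.e. N + 66 is a multiple of each size.
828 = 2^2 × 3^2 × 23
1044 = 2^2 × 3^2 × 29
72 = 2^3 × 3^2
LCM(828, 1044, 72) = 2^3 × 3^2 × 23 × 29 = 48024.
Smallest positive N is 48024 − 66 = 47958.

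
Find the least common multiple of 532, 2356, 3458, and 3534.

643188

532 = 2^2 × 7 × 19
2356 = 2^2 × 19 × 31
3458 = 2 × 7 × 13 × 19
3534 = 2 × 3 × 19 × 31
LCM(532, 2356, 3458, 3534) = 2^2 × 3 × 7 × 13 × 19 × 31 = 643188.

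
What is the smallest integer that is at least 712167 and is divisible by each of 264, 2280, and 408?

852720

The integer must be a common multiple of 264, 2280, and 408, so a multiple of their LCM.
264 = 2^3 × 3 × 11
2280 = 2^3 × 3 × 5 × 19
408 = 2^3 × 3 × 17
LCM(264, 2280, 408) = 2^3 × 3 × 5 × 11 × 17 × 19 = 426360.
Smallest multiple of 426360 that is ≥ 712167: ⌈712167/426360⌉ × 426360 = 2 × 426360 = 852720.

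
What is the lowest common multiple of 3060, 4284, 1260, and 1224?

42840

3060 = 2^2 × 3^2 × 5 × 17
4284 = 2^2 × 3^2 × 7 × 17
1260 = 2^2 × 3^2 × 5 × 7
1224 = 2^3 × 3^2 × 17
LCM(3060, 4284, 1260, 1224) = 2^3 × 3^2 × 5 × 7 × 17 = 42840.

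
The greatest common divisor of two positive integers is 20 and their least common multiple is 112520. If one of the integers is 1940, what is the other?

1160

For two integers, gcd × lcm = product, so the other is (20 × 112520) / 1940 = 2250400 / 1940 = 1160.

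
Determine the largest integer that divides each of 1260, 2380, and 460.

1260 = 2^2 × 3^2 × 5 × 7
2380 = 2^2 × 5 × 7 × 17
460 = 2^2 × 5 × 23
gcd(1260, 2380, 460) = 2^2 × 5 = 20.

20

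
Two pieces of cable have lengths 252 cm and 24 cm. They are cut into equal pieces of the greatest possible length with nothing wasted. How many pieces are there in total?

Piece length = gcd(252, 24).
252 = 2^2 × 3^2 × 7
24 = 2^3 × 3
gcd(252, 24) = 2^2 × 3 = 12.
Total pieces = 252/12 + 24/12 = 21 + 2 = 23.

23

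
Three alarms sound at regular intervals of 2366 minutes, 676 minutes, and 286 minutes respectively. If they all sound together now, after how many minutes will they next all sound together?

They coincide at every common multiple of the periods; the first is the LCM.
2366 = 2 × 7 × 13^2
676 = 2^2 × 13^2
286 = 2 × 11 × 13
LCM(2366, 676, 286) = 2^2 × 7 × 11 × 13^2 = 52052.

52052 minutes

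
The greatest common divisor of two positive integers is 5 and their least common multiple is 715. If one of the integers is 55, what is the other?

For two integers, gcd × lcm = product, so the other is (5 × 715) / 55 = 3575 / 55 = 65.

65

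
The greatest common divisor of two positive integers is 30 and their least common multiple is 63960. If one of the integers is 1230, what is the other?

For two integers, gcd × lcm = product, so the other is (30 × 63960) / 1230 = 1918800 / 1230 = 1560.

1560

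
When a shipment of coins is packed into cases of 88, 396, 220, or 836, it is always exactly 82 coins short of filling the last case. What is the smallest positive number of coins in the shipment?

75158

Being 82 short of a full case of size k means N ≡ −82 (mod k), i.e. N + 82 is a multiple of each size.
88 = 2^3 × 11
396 = 2^2 × 3^2 × 11
220 = 2^2 × 5 × 11
836 = 2^2 × 11 × 19
LCM(88, 396, 220, 836) = 2^3 × 3^2 × 5 × 11 × 19 = 75240.
Smallest positive N is 75240 − 82 = 75158.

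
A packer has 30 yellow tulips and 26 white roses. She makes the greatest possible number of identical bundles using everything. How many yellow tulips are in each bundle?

15

Number of bundles = gcd(30, 26).
30 = 2 × 3 × 5
26 = 2 × 13
gcd(30, 26) = 2.
yellow tulips per bundle = 30 / 2 = 15.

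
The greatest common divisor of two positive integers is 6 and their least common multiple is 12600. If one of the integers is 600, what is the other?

126

For two integers, gcd × lcm = product, so the other is (6 × 12600) / 600 = 75600 / 600 = 126.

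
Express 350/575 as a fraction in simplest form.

350 = 2 × 5^2 × 7
575 = 5^2 × 23
gcd(350, 575) = 5^2 = 25.
Divide numerator and denominator by 25: 350/575 = 14/23.

14/23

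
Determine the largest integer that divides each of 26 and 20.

26 = 2 × 13
20 = 2^2 × 5
gcd(26, 20) = 2.

2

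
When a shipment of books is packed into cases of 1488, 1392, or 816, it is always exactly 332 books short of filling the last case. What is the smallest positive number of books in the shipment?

Being 332 short of a full case of size k means N ≡ −332 (mod k), i.e. N + 332 is a multiple of each size.
1488 = 2^4 × 3 × 31
1392 = 2^4 × 3 × 29
816 = 2^4 × 3 × 17
LCM(1488, 1392, 816) = 2^4 × 3 × 17 × 29 × 31 = 733584.
Smallest positive N is 733584 − 332 = 733252.

733252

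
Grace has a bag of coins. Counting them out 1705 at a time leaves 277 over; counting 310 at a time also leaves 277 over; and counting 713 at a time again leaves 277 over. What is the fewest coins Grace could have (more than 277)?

78707

N − 277 must be a common multiple of 1705, 310, and 713.
1705 = 5 × 11 × 31
310 = 2 × 5 × 31
713 = 23 × 31
LCM(1705, 310, 713) = 2 × 5 × 11 × 23 × 31 = 78430.
Smallest N > 277 is LCM + 277 = 78430 + 277 = 78707.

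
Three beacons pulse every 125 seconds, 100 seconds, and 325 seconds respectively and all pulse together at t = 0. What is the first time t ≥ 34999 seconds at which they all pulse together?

Joint pulses occur at multiples of LCM(125, 100, 325).
125 = 5^3
100 = 2^2 × 5^2
325 = 5^2 × 13
LCM(125, 100, 325) = 2^2 × 5^3 × 13 = 6500.
Smallest multiple of 6500 that is ≥ 34999: ⌈34999/6500⌉ × 6500 = 6 × 6500 = 39000.

39000 seconds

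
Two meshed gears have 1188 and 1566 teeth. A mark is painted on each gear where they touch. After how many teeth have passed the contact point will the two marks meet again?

The first simultaneous occurrence is after LCM of the individual periods.
1188 = 2^2 × 3^3 × 11
1566 = 2 × 3^3 × 29
LCM(1188, 1566) = 2^2 × 3^3 × 11 × 29 = 34452.

34452 teeth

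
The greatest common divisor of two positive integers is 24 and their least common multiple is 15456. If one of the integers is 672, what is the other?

For two integers, gcd × lcm = product, so the other is (24 × 15456) / 672 = 370944 / 672 = 552.

552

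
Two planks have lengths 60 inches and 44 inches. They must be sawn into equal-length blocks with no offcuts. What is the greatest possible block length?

4 inches

This is the greatest common divisor of 60 and 44.
60 = 2^2 × 3 × 5
44 = 2^2 × 11
gcd(60, 44) = 2^2 = 4.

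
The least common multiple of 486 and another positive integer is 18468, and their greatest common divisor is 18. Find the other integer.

684

gcd × lcm = product of the two integers, so the other integer is (18 × 18468) / 486 = 684.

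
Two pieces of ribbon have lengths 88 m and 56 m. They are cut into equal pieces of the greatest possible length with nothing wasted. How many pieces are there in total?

Piece length = gcd(88, 56).
88 = 2^3 × 11
56 = 2^3 × 7
gcd(88, 56) = 2^3 = 8.
Total pieces = 88/8 + 56/8 = 11 + 7 = 18.

18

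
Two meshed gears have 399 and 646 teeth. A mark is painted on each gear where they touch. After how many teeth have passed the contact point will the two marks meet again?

They coincide at every common multiple of the periods; the first is the LCM.
399 = 3 × 7 × 19
646 = 2 × 17 × 19
LCM(399, 646) = 2 × 3 × 7 × 17 × 19 = 13566.

13566 teeth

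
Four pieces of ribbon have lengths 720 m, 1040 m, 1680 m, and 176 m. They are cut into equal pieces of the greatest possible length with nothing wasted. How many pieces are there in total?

Piece length = gcd(720, 1040, 1680, 176).
720 = 2^4 × 3^2 × 5
1040 = 2^4 × 5 × 13
1680 = 2^4 × 3 × 5 × 7
176 = 2^4 × 11
gcd(720, 1040, 1680, 176) = 2^4 = 16.
Total pieces = 720/16 + 1040/16 + 1680/16 + 176/16 = 45 + 65 + 105 + 11 = 226.

226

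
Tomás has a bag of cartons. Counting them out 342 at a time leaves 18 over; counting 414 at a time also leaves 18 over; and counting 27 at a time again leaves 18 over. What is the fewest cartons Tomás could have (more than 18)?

N − 18 must be a common multiple of 342, 414, and 27.
342 = 2 × 3^2 × 19
414 = 2 × 3^2 × 23
27 = 3^3
LCM(342, 414, 27) = 2 × 3^3 × 19 × 23 = 23598.
Smallest N > 18 is LCM + 18 = 23598 + 18 = 23616.

23616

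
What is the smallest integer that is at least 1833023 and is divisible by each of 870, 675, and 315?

1918350

The integer must be a common multiple of 870, 675, and 315, so a multiple of their LCM.
870 = 2 × 3 × 5 × 29
675 = 3^3 × 5^2
315 = 3^2 × 5 × 7
LCM(870, 675, 315) = 2 × 3^3 × 5^2 × 7 × 29 = 274050.
Smallest multiple of 274050 that is ≥ 1833023: ⌈1833023/274050⌉ × 274050 = 7 × 274050 = 1918350.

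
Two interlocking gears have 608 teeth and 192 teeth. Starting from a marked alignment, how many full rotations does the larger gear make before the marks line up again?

6 rotations

All finish a whole number of cycles simultaneously at t = LCM of the periods.
608 = 2^5 × 19
192 = 2^6 × 3
LCM(608, 192) = 2^6 × 3 × 19 = 3648.
Rotations for period 608: 3648 / 608 = 6.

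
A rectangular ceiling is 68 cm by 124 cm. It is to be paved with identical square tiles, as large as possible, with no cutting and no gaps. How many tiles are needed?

527

Tile side = gcd(68, 124).
68 = 2^2 × 17
124 = 2^2 × 31
gcd(68, 124) = 2^2 = 4.
Tiles: (68/4) × (124/4) = 17 × 31 = 527.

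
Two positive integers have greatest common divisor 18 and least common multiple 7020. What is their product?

126360

For any two positive integers, gcd × lcm = product = 18 × 7020 = 126360.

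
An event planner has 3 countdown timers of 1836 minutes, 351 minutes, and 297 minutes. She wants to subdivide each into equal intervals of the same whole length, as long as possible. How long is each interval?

The interval must divide each timer length; the longest such is the gcd.
1836 = 2^2 × 3^3 × 17
351 = 3^3 × 13
297 = 3^3 × 11
gcd(1836, 351, 297) = 3^3 = 27.

27 minutes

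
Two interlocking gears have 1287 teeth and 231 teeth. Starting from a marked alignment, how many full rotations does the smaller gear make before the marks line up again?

They are all back at their starting positions together after one LCM of the periods.
1287 = 3^2 × 11 × 13
231 = 3 × 7 × 11
LCM(1287, 231) = 3^2 × 7 × 11 × 13 = 9009.
Rotations for period 231: 9009 / 231 = 39.

39 rotations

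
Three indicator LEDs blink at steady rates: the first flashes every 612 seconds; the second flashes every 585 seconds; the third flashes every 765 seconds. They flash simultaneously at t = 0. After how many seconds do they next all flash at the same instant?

39780 seconds

They coincide at every common multiple of the periods; the first is the LCM.
612 = 2^2 × 3^2 × 17
585 = 3^2 × 5 × 13
765 = 3^2 × 5 × 17
LCM(612, 585, 765) = 2^2 × 3^2 × 5 × 13 × 17 = 39780.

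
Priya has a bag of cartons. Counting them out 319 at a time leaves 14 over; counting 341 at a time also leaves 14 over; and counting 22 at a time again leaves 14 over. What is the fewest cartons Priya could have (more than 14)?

19792

N − 14 must be a common multiple of 319, 341, and 22.
319 = 11 × 29
341 = 11 × 31
22 = 2 × 11
LCM(319, 341, 22) = 2 × 11 × 29 × 31 = 19778.
Smallest N > 14 is LCM + 14 = 19778 + 14 = 19792.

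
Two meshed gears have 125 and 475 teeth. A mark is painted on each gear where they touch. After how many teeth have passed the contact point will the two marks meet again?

2375 teeth

We need the least common multiple of the intervals.
125 = 5^3
475 = 5^2 × 19
LCM(125, 475) = 5^3 × 19 = 2375.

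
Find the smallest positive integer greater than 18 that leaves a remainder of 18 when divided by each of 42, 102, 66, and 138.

N − 18 must be a common multiple of 42, 102, 66, and 138.
42 = 2 × 3 × 7
102 = 2 × 3 × 17
66 = 2 × 3 × 11
138 = 2 × 3 × 23
LCM(42, 102, 66, 138) = 2 × 3 × 7 × 11 × 17 × 23 = 180642.
Smallest N > 18 is LCM + 18 = 180642 + 18 = 180660.

180660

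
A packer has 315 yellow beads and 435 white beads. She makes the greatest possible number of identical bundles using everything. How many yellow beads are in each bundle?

Number of bundles = gcd(315, 435).
315 = 3^2 × 5 × 7
435 = 3 × 5 × 29
gcd(315, 435) = 3 × 5 = 15.
yellow beads per bundle = 315 / 15 = 21.

21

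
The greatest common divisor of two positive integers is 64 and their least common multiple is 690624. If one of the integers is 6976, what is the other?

6336

For two integers, gcd × lcm = product, so the other is (64 × 690624) / 6976 = 44199936 / 6976 = 6336.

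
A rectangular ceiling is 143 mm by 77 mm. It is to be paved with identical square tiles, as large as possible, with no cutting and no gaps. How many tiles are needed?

Tile side = gcd(143, 77).
143 = 11 × 13
77 = 7 × 11
gcd(143, 77) = 11.
Tiles: (143/11) × (77/11) = 13 × 7 = 91.

91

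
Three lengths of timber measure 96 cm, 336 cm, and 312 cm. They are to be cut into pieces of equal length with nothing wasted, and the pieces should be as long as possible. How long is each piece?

24 cm

Each piece length must divide every original length, so the longest possible is gcd(96, 336, 312).
96 = 2^5 × 3
336 = 2^4 × 3 × 7
312 = 2^3 × 3 × 13
gcd(96, 336, 312) = 2^3 × 3 = 24.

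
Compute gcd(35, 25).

35 = 5 × 7
25 = 5^2
gcd(35, 25) = 5.

5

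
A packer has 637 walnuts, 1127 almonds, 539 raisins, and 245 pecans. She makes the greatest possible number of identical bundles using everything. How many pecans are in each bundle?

5

Number of bundles = gcd(637, 1127, 539, 245).
637 = 7^2 × 13
1127 = 7^2 × 23
539 = 7^2 × 11
245 = 5 × 7^2
gcd(637, 1127, 539, 245) = 7^2 = 49.
pecans per bundle = 245 / 49 = 5.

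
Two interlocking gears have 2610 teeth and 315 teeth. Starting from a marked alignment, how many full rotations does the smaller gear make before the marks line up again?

58 rotations

All finish a whole number of cycles simultaneously at t = LCM of the periods.
2610 = 2 × 3^2 × 5 × 29
315 = 3^2 × 5 × 7
LCM(2610, 315) = 2 × 3^2 × 5 × 7 × 29 = 18270.
Rotations for period 315: 18270 / 315 = 58.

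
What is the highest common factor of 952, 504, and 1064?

56

952 = 2^3 × 7 × 17
504 = 2^3 × 3^2 × 7
1064 = 2^3 × 7 × 19
gcd(952, 504, 1064) = 2^3 × 7 = 56.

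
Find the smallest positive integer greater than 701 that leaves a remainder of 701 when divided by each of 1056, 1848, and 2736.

422045

N − 701 must be a common multiple of 1056, 1848, and 2736.
1056 = 2^5 × 3 × 11
1848 = 2^3 × 3 × 7 × 11
2736 = 2^4 × 3^2 × 19
LCM(1056, 1848, 2736) = 2^5 × 3^2 × 7 × 11 × 19 = 421344.
Smallest N > 701 is LCM + 701 = 421344 + 701 = 422045.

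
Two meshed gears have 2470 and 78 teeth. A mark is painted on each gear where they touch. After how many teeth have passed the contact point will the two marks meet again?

7410 teeth

We need the least common multiple of the intervals.
2470 = 2 × 5 × 13 × 19
78 = 2 × 3 × 13
LCM(2470, 78) = 2 × 3 × 5 × 13 × 19 = 7410.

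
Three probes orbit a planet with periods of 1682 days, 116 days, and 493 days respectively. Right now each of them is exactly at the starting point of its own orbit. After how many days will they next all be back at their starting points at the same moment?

57188 days

The first simultaneous occurrence is after LCM of the individual periods.
1682 = 2 × 29^2
116 = 2^2 × 29
493 = 17 × 29
LCM(1682, 116, 493) = 2^2 × 17 × 29^2 = 57188.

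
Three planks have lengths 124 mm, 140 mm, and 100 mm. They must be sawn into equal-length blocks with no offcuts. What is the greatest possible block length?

The block length must divide every plank, so the greatest is gcd(124, 140, 100).
124 = 2^2 × 31
140 = 2^2 × 5 × 7
100 = 2^2 × 5^2
gcd(124, 140, 100) = 2^2 = 4.

4 mm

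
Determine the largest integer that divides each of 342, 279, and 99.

9

342 = 2 × 3^2 × 19
279 = 3^2 × 31
99 = 3^2 × 11
gcd(342, 279, 99) = 3^2 = 9.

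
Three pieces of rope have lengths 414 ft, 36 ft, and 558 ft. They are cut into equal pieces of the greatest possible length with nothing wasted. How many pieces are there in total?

56

Piece length = gcd(414, 36, 558).
414 = 2 × 3^2 × 23
36 = 2^2 × 3^2
558 = 2 × 3^2 × 31
gcd(414, 36, 558) = 2 × 3^2 = 18.
Total pieces = 414/18 + 36/18 + 558/18 = 23 + 2 + 31 = 56.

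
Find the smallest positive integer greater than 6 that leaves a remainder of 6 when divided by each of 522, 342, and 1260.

694266

N − 6 must be a common multiple of 522, 342, and 1260.
522 = 2 × 3^2 × 29
342 = 2 × 3^2 × 19
1260 = 2^2 × 3^2 × 5 × 7
LCM(522, 342, 1260) = 2^2 × 3^2 × 5 × 7 × 19 × 29 = 694260.
Smallest N > 6 is LCM + 6 = 694260 + 6 = 694266.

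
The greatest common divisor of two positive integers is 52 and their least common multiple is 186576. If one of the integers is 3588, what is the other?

For two integers, gcd × lcm = product, so the other is (52 × 186576) / 3588 = 9701952 / 3588 = 2704.

2704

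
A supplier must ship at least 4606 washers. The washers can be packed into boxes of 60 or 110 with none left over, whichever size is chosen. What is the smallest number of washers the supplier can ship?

4620

The number of washers must be a common multiple of 60 and 110, so a multiple of their LCM.
60 = 2^2 × 3 × 5
110 = 2 × 5 × 11
LCM(60, 110) = 2^2 × 3 × 5 × 11 = 660.
Smallest multiple of 660 that is ≥ 4606: ⌈4606/660⌉ × 660 = 7 × 660 = 4620.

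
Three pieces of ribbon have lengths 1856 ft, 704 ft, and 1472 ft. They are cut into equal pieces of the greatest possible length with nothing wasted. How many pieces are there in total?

63

Piece length = gcd(1856, 704, 1472).
1856 = 2^6 × 29
704 = 2^6 × 11
1472 = 2^6 × 23
gcd(1856, 704, 1472) = 2^6 = 64.
Total pieces = 1856/64 + 704/64 + 1472/64 = 29 + 11 + 23 = 63.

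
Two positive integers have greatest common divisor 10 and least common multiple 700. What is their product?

7000

For any two positive integers, gcd × lcm = product = 10 × 700 = 7000.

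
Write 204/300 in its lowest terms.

17/25

204 = 2^2 × 3 × 17
300 = 2^2 × 3 × 5^2
gcd(204, 300) = 2^2 × 3 = 12.
Divide numerator and denominator by 12: 204/300 = 17/25.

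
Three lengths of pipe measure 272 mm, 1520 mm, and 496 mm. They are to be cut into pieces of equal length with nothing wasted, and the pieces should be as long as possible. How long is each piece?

16 mm

The greatest length dividing all of 272, 1520, and 496 is their gcd.
272 = 2^4 × 17
1520 = 2^4 × 5 × 19
496 = 2^4 × 31
gcd(272, 1520, 496) = 2^4 = 16.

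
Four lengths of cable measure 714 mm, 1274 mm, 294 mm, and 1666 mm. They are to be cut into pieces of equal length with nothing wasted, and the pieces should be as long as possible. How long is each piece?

14 mm

Each piece length must divide every original length, so the longest possible is gcd(714, 1274, 294, 1666).
714 = 2 × 3 × 7 × 17
1274 = 2 × 7^2 × 13
294 = 2 × 3 × 7^2
1666 = 2 × 7^2 × 17
gcd(714, 1274, 294, 1666) = 2 × 7 = 14.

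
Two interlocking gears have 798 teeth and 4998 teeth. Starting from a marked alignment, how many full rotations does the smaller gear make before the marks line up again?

The first common completion time is the LCM of the periods.
798 = 2 × 3 × 7 × 19
4998 = 2 × 3 × 7^2 × 17
LCM(798, 4998) = 2 × 3 × 7^2 × 17 × 19 = 94962.
Rotations for period 798: 94962 / 798 = 119.

119 rotations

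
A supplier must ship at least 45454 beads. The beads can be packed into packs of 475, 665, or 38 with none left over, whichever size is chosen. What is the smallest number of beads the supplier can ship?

The number of beads must be a common multiple of 475, 665, and 38, so a multiple of their LCM.
475 = 5^2 × 19
665 = 5 × 7 × 19
38 = 2 × 19
LCM(475, 665, 38) = 2 × 5^2 × 7 × 19 = 6650.
Smallest multiple of 6650 that is ≥ 45454: ⌈45454/6650⌉ × 6650 = 7 × 6650 = 46550.

46550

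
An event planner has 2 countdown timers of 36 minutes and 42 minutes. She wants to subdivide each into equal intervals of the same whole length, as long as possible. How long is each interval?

6 minutes

The interval must divide each timer length; the longest such is the gcd.
36 = 2^2 × 3^2
42 = 2 × 3 × 7
gcd(36, 42) = 2 × 3 = 6.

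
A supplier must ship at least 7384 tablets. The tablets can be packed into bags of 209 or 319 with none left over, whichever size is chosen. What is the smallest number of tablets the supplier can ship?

The number of tablets must be a common multiple of 209 and 319, so a multiple of their LCM.
209 = 11 × 19
319 = 11 × 29
LCM(209, 319) = 11 × 19 × 29 = 6061.
Smallest multiple of 6061 that is ≥ 7384: ⌈7384/6061⌉ × 6061 = 2 × 6061 = 12122.

12122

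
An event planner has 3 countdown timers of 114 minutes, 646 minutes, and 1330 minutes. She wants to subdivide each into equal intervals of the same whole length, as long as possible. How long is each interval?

The interval must divide each timer length; the longest such is the gcd.
114 = 2 × 3 × 19
646 = 2 × 17 × 19
1330 = 2 × 5 × 7 × 19
gcd(114, 646, 1330) = 2 × 19 = 38.

38 minutes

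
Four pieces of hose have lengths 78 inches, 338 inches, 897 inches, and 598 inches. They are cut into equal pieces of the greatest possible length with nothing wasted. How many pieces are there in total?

147

Piece length = gcd(78, 338, 897, 598).
78 = 2 × 3 × 13
338 = 2 × 13^2
897 = 3 × 13 × 23
598 = 2 × 13 × 23
gcd(78, 338, 897, 598) = 13.
Total pieces = 78/13 + 338/13 + 897/13 + 598/13 = 6 + 26 + 69 + 46 = 147.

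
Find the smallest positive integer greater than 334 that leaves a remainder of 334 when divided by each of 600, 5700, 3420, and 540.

102934

N − 334 must be a common multiple of 600, 5700, 3420, and 540.
600 = 2^3 × 3 × 5^2
5700 = 2^2 × 3 × 5^2 × 19
3420 = 2^2 × 3^2 × 5 × 19
540 = 2^2 × 3^3 × 5
LCM(600, 5700, 3420, 540) = 2^3 × 3^3 × 5^2 × 19 = 102600.
Smallest N > 334 is LCM + 334 = 102600 + 334 = 102934.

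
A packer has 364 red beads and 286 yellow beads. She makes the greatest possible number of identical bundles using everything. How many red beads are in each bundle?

Number of bundles = gcd(364, 286).
364 = 2^2 × 7 × 13
286 = 2 × 11 × 13
gcd(364, 286) = 2 × 13 = 26.
red beads per bundle = 364 / 26 = 14.

14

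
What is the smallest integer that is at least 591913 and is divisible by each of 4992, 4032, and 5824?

628992

The integer must be a common multiple of 4992, 4032, and 5824, so a multiple of their LCM.
4992 = 2^7 × 3 × 13
4032 = 2^6 × 3^2 × 7
5824 = 2^6 × 7 × 13
LCM(4992, 4032, 5824) = 2^7 × 3^2 × 7 × 13 = 104832.
Smallest multiple of 104832 that is ≥ 591913: ⌈591913/104832⌉ × 104832 = 6 × 104832 = 628992.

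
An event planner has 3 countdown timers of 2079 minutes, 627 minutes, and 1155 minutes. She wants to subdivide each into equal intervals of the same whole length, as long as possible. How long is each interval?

33 minutes

The interval must divide each timer length; the longest such is the gcd.
2079 = 3^3 × 7 × 11
627 = 3 × 11 × 19
1155 = 3 × 5 × 7 × 11
gcd(2079, 627, 1155) = 3 × 11 = 33.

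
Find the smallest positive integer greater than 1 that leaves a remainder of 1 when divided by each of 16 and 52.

N − 1 must be a common multiple of 16 and 52.
16 = 2^4
52 = 2^2 × 13
LCM(16, 52) = 2^4 × 13 = 208.
Smallest N > 1 is LCM + 1 = 208 + 1 = 209.

209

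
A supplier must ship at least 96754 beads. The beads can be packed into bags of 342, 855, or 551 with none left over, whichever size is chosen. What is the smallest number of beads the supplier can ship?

The number of beads must be a common multiple of 342, 855, and 551, so a multiple of their LCM.
342 = 2 × 3^2 × 19
855 = 3^2 × 5 × 19
551 = 19 × 29
LCM(342, 855, 551) = 2 × 3^2 × 5 × 19 × 29 = 49590.
Smallest multiple of 49590 that is ≥ 96754: ⌈96754/49590⌉ × 49590 = 2 × 49590 = 99180.

99180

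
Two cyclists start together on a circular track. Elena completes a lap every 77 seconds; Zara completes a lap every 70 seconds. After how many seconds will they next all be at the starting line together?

770 seconds

The first simultaneous occurrence is after LCM of the individual periods.
77 = 7 × 11
70 = 2 × 5 × 7
LCM(77, 70) = 2 × 5 × 7 × 11 = 770.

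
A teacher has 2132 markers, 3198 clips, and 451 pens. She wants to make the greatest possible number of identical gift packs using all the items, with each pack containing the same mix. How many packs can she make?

41 packs

The pack count must divide each quantity, so the greatest is gcd(2132, 3198, 451).
2132 = 2^2 × 13 × 41
3198 = 2 × 3 × 13 × 41
451 = 11 × 41
gcd(2132, 3198, 451) = 41.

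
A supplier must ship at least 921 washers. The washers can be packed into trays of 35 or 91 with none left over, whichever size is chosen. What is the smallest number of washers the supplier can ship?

The number of washers must be a common multiple of 35 and 91, so a multiple of their LCM.
35 = 5 × 7
91 = 7 × 13
LCM(35, 91) = 5 × 7 × 13 = 455.
Smallest multiple of 455 that is ≥ 921: ⌈921/455⌉ × 455 = 3 × 455 = 1365.

1365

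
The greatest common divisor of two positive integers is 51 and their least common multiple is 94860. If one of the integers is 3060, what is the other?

For two integers, gcd × lcm = product, so the other is (51 × 94860) / 3060 = 4837860 / 3060 = 1581.

1581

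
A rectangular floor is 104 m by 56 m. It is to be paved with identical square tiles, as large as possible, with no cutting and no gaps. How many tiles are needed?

Tile side = gcd(104, 56).
104 = 2^3 × 13
56 = 2^3 × 7
gcd(104, 56) = 2^3 = 8.
Tiles: (104/8) × (56/8) = 13 × 7 = 91.

91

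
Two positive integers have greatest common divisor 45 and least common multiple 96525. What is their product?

4343625

For any two positive integers, gcd × lcm = product = 45 × 96525 = 4343625.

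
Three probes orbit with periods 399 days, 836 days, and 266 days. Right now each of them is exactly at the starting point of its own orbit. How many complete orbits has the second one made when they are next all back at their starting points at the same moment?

The first common completion time is the LCM of the periods.
399 = 3 × 7 × 19
836 = 2^2 × 11 × 19
266 = 2 × 7 × 19
LCM(399, 836, 266) = 2^2 × 3 × 7 × 11 × 19 = 17556.
Orbits for period 836: 17556 / 836 = 21.

21 orbits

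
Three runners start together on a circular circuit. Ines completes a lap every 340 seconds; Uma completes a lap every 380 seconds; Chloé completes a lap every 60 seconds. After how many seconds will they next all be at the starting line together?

19380 seconds

The first simultaneous occurrence is after LCM of the individual periods.
340 = 2^2 × 5 × 17
380 = 2^2 × 5 × 19
60 = 2^2 × 3 × 5
LCM(340, 380, 60) = 2^2 × 3 × 5 × 17 × 19 = 19380.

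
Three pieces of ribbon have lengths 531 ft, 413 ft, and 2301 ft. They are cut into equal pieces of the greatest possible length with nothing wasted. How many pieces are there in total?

55

Piece length = gcd(531, 413, 2301).
531 = 3^2 × 59
413 = 7 × 59
2301 = 3 × 13 × 59
gcd(531, 413, 2301) = 59.
Total pieces = 531/59 + 413/59 + 2301/59 = 9 + 7 + 39 = 55.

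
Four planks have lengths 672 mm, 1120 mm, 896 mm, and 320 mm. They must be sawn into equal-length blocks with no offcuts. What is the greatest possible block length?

This is the greatest common divisor of 672, 1120, 896, and 320.
672 = 2^5 × 3 × 7
1120 = 2^5 × 5 × 7
896 = 2^7 × 7
320 = 2^6 × 5
gcd(672, 1120, 896, 320) = 2^5 = 32.

32 mm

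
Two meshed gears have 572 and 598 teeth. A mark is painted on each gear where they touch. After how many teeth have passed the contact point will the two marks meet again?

We need the least common multiple of the intervals.
572 = 2^2 × 11 × 13
598 = 2 × 13 × 23
LCM(572, 598) = 2^2 × 11 × 13 × 23 = 13156.

13156 teeth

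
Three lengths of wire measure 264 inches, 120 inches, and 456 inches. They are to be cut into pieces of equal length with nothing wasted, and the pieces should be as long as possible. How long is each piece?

Each piece length must divide every original length, so the longest possible is gcd(264, 120, 456).
264 = 2^3 × 3 × 11
120 = 2^3 × 3 × 5
456 = 2^3 × 3 × 19
gcd(264, 120, 456) = 2^3 × 3 = 24.

24 inches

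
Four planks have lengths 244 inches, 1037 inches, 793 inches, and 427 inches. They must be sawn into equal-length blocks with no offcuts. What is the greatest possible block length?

61 inches

This is the greatest common divisor of 244, 1037, 793, and 427.
244 = 2^2 × 61
1037 = 17 × 61
793 = 13 × 61
427 = 7 × 61
gcd(244, 1037, 793, 427) = 61.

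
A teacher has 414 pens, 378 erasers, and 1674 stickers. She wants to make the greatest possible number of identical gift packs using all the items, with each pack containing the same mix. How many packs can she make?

18 packs

The pack count must divide each quantity, so the greatest is gcd(414, 378, 1674).
414 = 2 × 3^2 × 23
378 = 2 × 3^3 × 7
1674 = 2 × 3^3 × 31
gcd(414, 378, 1674) = 2 × 3^2 = 18.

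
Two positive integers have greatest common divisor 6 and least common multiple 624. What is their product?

3744

For any two positive integers, gcd × lcm = product = 6 × 624 = 3744.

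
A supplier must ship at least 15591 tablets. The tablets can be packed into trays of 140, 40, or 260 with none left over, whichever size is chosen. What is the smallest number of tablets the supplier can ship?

The number of tablets must be a common multiple of 140, 40, and 260, so a multiple of their LCM.
140 = 2^2 × 5 × 7
40 = 2^3 × 5
260 = 2^2 × 5 × 13
LCM(140, 40, 260) = 2^3 × 5 × 7 × 13 = 3640.
Smallest multiple of 3640 that is ≥ 15591: ⌈15591/3640⌉ × 3640 = 5 × 3640 = 18200.

18200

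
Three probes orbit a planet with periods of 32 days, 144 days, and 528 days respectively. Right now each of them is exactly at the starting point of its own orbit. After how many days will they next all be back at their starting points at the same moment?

3168 days

They coincide at every common multiple of the periods; the first is the LCM.
32 = 2^5
144 = 2^4 × 3^2
528 = 2^4 × 3 × 11
LCM(32, 144, 528) = 2^5 × 3^2 × 11 = 3168.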